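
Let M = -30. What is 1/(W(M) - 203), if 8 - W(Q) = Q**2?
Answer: -1/1095 ≈ -0.00091324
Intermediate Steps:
W(Q) = 8 - Q**2
1/(W(M) - 203) = 1/((8 - 1*(-30)**2) - 203) = 1/((8 - 1*900) - 203) = 1/((8 - 900) - 203) = 1/(-892 - 203) = 1/(-1095) = -1/1095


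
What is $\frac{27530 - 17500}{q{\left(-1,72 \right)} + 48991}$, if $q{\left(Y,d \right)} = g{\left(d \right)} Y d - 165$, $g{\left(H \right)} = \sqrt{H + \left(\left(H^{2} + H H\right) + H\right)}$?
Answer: $\frac{122431195}{582371017} + \frac{2166480 \sqrt{73}}{582371017} \approx 0.24201$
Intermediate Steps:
$g{\left(H \right)} = \sqrt{2 H + 2 H^{2}}$ ($g{\left(H \right)} = \sqrt{H + \left(\left(H^{2} + H^{2}\right) + H\right)} = \sqrt{H + \left(2 H^{2} + H\right)} = \sqrt{H + \left(H + 2 H^{2}\right)} = \sqrt{2 H + 2 H^{2}}$)
$q{\left(Y,d \right)} = -165 + Y d \sqrt{2} \sqrt{d \left(1 + d\right)}$ ($q{\left(Y,d \right)} = \sqrt{2} \sqrt{d \left(1 + d\right)} Y d - 165 = Y \sqrt{2} \sqrt{d \left(1 + d\right)} d - 165 = Y d \sqrt{2} \sqrt{d \left(1 + d\right)} - 165 = -165 + Y d \sqrt{2} \sqrt{d \left(1 + d\right)}$)
$\frac{27530 - 17500}{q{\left(-1,72 \right)} + 48991} = \frac{27530 - 17500}{\left(-165 - 72 \sqrt{2} \sqrt{72 \left(1 + 72\right)}\right) + 48991} = \frac{10030}{\left(-165 - 72 \sqrt{2} \sqrt{72 \cdot 73}\right) + 48991} = \frac{10030}{\left(-165 - 72 \sqrt{2} \sqrt{5256}\right) + 48991} = \frac{10030}{\left(-165 - 72 \sqrt{2} \cdot 6 \sqrt{146}\right) + 48991} = \frac{10030}{\left(-165 - 864 \sqrt{73}\right) + 48991} = \frac{10030}{48826 - 864 \sqrt{73}}$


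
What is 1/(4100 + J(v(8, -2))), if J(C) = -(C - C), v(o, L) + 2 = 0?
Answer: 1/4100 ≈ 0.00024390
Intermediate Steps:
v(o, L) = -2 (v(o, L) = -2 + 0 = -2)
J(C) = 0 (J(C) = -1*0 = 0)
1/(4100 + J(v(8, -2))) = 1/(4100 + 0) = 1/4100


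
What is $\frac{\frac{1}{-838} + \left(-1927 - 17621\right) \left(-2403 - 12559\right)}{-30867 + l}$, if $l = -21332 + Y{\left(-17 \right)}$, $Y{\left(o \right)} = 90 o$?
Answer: $- \frac{245095873487}{45024902} \approx -5443.6$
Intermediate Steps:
$l = -22862$ ($l = -21332 + 90 \left(-17\right) = -21332 - 1530 = -22862$)
$\frac{\frac{1}{-838} + \left(-1927 - 17621\right) \left(-2403 - 12559\right)}{-30867 + l} = \frac{\frac{1}{-838} + \left(-1927 - 17621\right) \left(-2403 - 12559\right)}{-30867 - 22862} = \frac{- \frac{1}{838} - -292477176}{-53729} = \left(- \frac{1}{838} + 292477176\right) \left(- \frac{1}{53729}\right) = \frac{245095873487}{838} \left(- \frac{1}{53729}\right) = - \frac{245095873487}{45024902}$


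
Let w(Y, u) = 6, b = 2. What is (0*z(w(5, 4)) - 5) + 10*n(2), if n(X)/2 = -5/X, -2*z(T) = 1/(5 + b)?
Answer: -55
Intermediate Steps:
z(T) = -1/14 (z(T) = -1/(2*(5 + 2)) = -½/7 = -½*⅐ = -1/14)
n(X) = -10/X (n(X) = 2*(-5/X) = -10/X)
(0*z(w(5, 4)) - 5) + 10*n(2) = (0*(-1/14) - 5) + 10*(-10/2) = (0 - 5) + 10*(-10*½) = -5 + 10*(-5) = -5 - 50 = -55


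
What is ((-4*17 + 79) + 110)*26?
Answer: 3146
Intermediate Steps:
((-4*17 + 79) + 110)*26 = ((-68 + 79) + 110)*26 = (11 + 110)*26 = 121*26 = 3146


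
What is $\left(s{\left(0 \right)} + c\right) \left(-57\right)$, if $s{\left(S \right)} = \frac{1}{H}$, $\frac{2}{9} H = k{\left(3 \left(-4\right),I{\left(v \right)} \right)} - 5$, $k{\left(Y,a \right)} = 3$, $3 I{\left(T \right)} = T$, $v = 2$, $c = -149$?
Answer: $\frac{25498}{3} \approx 8499.3$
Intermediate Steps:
$I{\left(T \right)} = \frac{T}{3}$
$H = -9$ ($H = \frac{9 \left(3 - 5\right)}{2} = \frac{9}{2} \left(-2\right) = -9$)
$s{\left(S \right)} = - \frac{1}{9}$ ($s{\left(S \right)} = \frac{1}{-9} = - \frac{1}{9}$)
$\left(s{\left(0 \right)} + c\right) \left(-57\right) = \left(- \frac{1}{9} - 149\right) \left(-57\right) = \left(- \frac{1342}{9}\right) \left(-57\right) = \frac{25498}{3}$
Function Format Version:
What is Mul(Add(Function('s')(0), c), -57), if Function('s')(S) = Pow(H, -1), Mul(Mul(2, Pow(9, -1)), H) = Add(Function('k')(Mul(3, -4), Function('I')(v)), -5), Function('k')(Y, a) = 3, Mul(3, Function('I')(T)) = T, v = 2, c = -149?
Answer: Rational(25498, 3) ≈ 8499.3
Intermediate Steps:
Function('I')(T) = Mul(Rational(1, 3), T)
H = -9 (H = Mul(Rational(9, 2), Add(3, -5)) = Mul(Rational(9, 2), -2) = -9)
Function('s')(S) = Rational(-1, 9) (Function('s')(S) = Pow(-9, -1) = Rational(-1, 9))
Mul(Add(Function('s')(0), c), -57) = Mul(Add(Rational(-1, 9), -149), -57) = Mul(Rational(-1342, 9), -57) = Rational(25498, 3)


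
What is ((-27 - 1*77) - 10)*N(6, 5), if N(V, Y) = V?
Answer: -684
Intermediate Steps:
((-27 - 1*77) - 10)*N(6, 5) = ((-27 - 1*77) - 10)*6 = ((-27 - 77) - 10)*6 = (-104 - 10)*6 = -114*6 = -684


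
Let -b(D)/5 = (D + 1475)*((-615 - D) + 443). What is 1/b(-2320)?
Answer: 1/9075300 ≈ 1.1019e-7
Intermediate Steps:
b(D) = -5*(-172 - D)*(1475 + D) (b(D) = -5*(D + 1475)*((-615 - D) + 443) = -5*(1475 + D)*(-172 - D) = -5*(-172 - D)*(1475 + D))
1/b(-2320) = 1/(1268500 + 5*(-2320)² + 8235*(-2320)) = 1/(1268500 + 5*5382400 - 19105200) = 1/(1268500 + 26912000 - 19105200) = 1/9075300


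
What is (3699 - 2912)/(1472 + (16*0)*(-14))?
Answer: 787/1472 ≈ 0.53465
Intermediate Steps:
(3699 - 2912)/(1472 + (16*0)*(-14)) = 787/(1472 + 0*(-14)) = 787/(1472 + 0) = 787/1472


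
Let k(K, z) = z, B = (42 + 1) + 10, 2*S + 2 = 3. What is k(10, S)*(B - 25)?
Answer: 14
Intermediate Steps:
S = ½ (S = -1 + (½)*3 = -1 + 3/2 = ½ ≈ 0.50000)
B = 53 (B = 43 + 10 = 53)
k(10, S)*(B - 25) = (53 - 25)/2 = (½)*28 = 14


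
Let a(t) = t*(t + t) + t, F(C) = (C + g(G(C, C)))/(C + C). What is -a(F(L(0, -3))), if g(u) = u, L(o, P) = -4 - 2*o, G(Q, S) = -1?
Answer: -45/32 ≈ -1.4063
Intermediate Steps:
F(C) = (-1 + C)/(2*C) (F(C) = (C - 1)/(C + C) = (-1 + C)/((2*C)) = (-1 + C)*(1/(2*C)) = (-1 + C)/(2*C))
a(t) = t + 2*t**2 (a(t) = t*(2*t) + t = 2*t**2 + t = t + 2*t**2)
-a(F(L(0, -3))) = -(-1 + (-4 - 2*0))/(2*(-4 - 2*0))*(1 + 2*((-1 + (-4 - 2*0))/(2*(-4 - 2*0)))) = -(-1 + (-4 + 0))/(2*(-4 + 0))*(1 + 2*((-1 + (-4 + 0))/(2*(-4 + 0)))) = -(1/2)*(-1 - 4)/(-4)*(1 + 2*((1/2)*(-1 - 4)/(-4))) = -(1/2)*(-1/4)*(-5)*(1 + 2*((1/2)*(-1/4)*(-5))) = -5*(1 + 2*(5/8))/8 = -5*(1 + 5/4)/8 = -5*9/(8*4) = -1*45/32 = -45/32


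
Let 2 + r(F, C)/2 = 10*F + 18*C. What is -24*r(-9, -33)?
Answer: 32928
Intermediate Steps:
r(F, C) = -4 + 20*F + 36*C (r(F, C) = -4 + 2*(10*F + 18*C) = -4 + (20*F + 36*C) = -4 + 20*F + 36*C)
-24*r(-9, -33) = -24*(-4 + 20*(-9) + 36*(-33)) = -24*(-4 - 180 - 1188) = -24*(-1372) = 32928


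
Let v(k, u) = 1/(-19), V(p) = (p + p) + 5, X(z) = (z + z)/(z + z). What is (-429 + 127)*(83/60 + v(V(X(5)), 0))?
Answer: -229067/570 ≈ -401.87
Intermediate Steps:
X(z) = 1 (X(z) = (2*z)/((2*z)) = (2*z)*(1/(2*z)) = 1)
V(p) = 5 + 2*p (V(p) = 2*p + 5 = 5 + 2*p)
v(k, u) = -1/19 (v(k, u) = 1*(-1/19) = -1/19)
(-429 + 127)*(83/60 + v(V(X(5)), 0)) = (-429 + 127)*(83/60 - 1/19) = -302*(83*(1/60) - 1/19) = -302*(83/60 - 1/19) = -302*1517/1140 = -229067/570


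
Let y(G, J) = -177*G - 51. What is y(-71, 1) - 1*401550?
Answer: -389034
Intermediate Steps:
y(G, J) = -51 - 177*G
y(-71, 1) - 1*401550 = (-51 - 177*(-71)) - 1*401550 = (-51 + 12567) - 401550 = 12516 - 401550 = -389034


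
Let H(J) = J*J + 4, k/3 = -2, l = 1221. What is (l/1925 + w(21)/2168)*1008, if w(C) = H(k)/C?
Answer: 4337664/6775 ≈ 640.25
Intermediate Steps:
k = -6 (k = 3*(-2) = -6)
H(J) = 4 + J² (H(J) = J² + 4 = 4 + J²)
w(C) = 40/C (w(C) = (4 + (-6)²)/C = (4 + 36)/C = 40/C)
(l/1925 + w(21)/2168)*1008 = (1221/1925 + (40/21)/2168)*1008 = (1221*(1/1925) + (40*(1/21))*(1/2168))*1008 = (111/175 + (40/21)*(1/2168))*1008 = (111/175 + 5/5691)*1008 = (90368/142275)*1008 = 4337664/6775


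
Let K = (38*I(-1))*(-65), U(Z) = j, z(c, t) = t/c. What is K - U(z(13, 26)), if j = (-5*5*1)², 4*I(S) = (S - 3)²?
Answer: -10505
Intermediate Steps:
I(S) = (-3 + S)²/4 (I(S) = (S - 3)²/4 = (-3 + S)²/4)
j = 625 (j = (-25*1)² = (-25)² = 625)
U(Z) = 625
K = -9880 (K = (38*((-3 - 1)²/4))*(-65) = (38*((¼)*(-4)²))*(-65) = (38*((¼)*16))*(-65) = (38*4)*(-65) = 152*(-65) = -9880)
K - U(z(13, 26)) = -9880 - 1*625 = -9880 - 625 = -10505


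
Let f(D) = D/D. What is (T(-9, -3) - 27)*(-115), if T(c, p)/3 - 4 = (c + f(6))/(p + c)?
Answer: 1495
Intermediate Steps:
f(D) = 1
T(c, p) = 12 + 3*(1 + c)/(c + p) (T(c, p) = 12 + 3*((c + 1)/(p + c)) = 12 + 3*((1 + c)/(c + p)) = 12 + 3*(1 + c)/(c + p))
(T(-9, -3) - 27)*(-115) = (3*(1 + 4*(-3) + 5*(-9))/(-9 - 3) - 27)*(-115) = (3*(1 - 12 - 45)/(-12) - 27)*(-115) = (3*(-1/12)*(-56) - 27)*(-115) = (14 - 27)*(-115) = -13*(-115) = 1495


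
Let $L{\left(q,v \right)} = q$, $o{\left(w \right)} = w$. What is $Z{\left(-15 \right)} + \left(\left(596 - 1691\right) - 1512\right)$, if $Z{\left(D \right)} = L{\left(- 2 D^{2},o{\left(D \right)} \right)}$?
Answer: $-3057$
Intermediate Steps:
$Z{\left(D \right)} = - 2 D^{2}$
$Z{\left(-15 \right)} + \left(\left(596 - 1691\right) - 1512\right) = - 2 \left(-15\right)^{2} + \left(\left(596 - 1691\right) - 1512\right) = \left(-2\right) 225 - 2607 = -450 - 2607 = -3057$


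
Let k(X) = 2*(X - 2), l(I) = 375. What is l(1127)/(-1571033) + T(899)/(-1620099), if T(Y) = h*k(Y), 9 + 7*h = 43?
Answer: -2566140737/456835972971 ≈ -0.0056172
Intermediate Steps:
h = 34/7 (h = -9/7 + (⅐)*43 = -9/7 + 43/7 = 34/7 ≈ 4.8571)
k(X) = -4 + 2*X (k(X) = 2*(-2 + X) = -4 + 2*X)
T(Y) = -136/7 + 68*Y/7 (T(Y) = 34*(-4 + 2*Y)/7 = -136/7 + 68*Y/7)
l(1127)/(-1571033) + T(899)/(-1620099) = 375/(-1571033) + (-136/7 + (68/7)*899)/(-1620099) = 375*(-1/1571033) + (-136/7 + 61132/7)*(-1/1620099) = -375/1571033 + (60996/7)*(-1/1620099) = -375/1571033 - 1564/290787 = -2566140737/456835972971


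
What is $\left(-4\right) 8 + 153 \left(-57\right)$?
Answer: $-8753$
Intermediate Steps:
$\left(-4\right) 8 + 153 \left(-57\right) = -32 - 8721 = -8753$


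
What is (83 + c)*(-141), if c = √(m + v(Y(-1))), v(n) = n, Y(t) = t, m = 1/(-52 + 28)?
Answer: -11703 - 235*I*√6/4 ≈ -11703.0 - 143.91*I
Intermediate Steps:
m = -1/24 (m = 1/(-24) = -1/24 ≈ -0.041667)
c = 5*I*√6/12 (c = √(-1/24 - 1) = √(-25/24) = 5*I*√6/12 ≈ 1.0206*I)
(83 + c)*(-141) = (83 + 5*I*√6/12)*(-141) = -11703 - 235*I*√6/4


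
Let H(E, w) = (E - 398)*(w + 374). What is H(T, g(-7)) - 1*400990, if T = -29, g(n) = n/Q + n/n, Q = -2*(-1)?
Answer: -1119241/2 ≈ -5.5962e+5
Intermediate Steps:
Q = 2
g(n) = 1 + n/2 (g(n) = n/2 + n/n = n*(1/2) + 1 = n/2 + 1 = 1 + n/2)
H(E, w) = (-398 + E)*(374 + w)
H(T, g(-7)) - 1*400990 = (-148852 - 398*(1 + (1/2)*(-7)) + 374*(-29) - 29*(1 + (1/2)*(-7))) - 1*400990 = (-148852 - 398*(1 - 7/2) - 10846 - 29*(1 - 7/2)) - 400990 = (-148852 - 398*(-5/2) - 10846 - 29*(-5/2)) - 400990 = (-148852 + 995 - 10846 + 145/2) - 400990 = -317261/2 - 400990 = -1119241/2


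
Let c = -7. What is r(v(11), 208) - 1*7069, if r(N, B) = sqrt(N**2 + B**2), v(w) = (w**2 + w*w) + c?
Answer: -7069 + sqrt(98489) ≈ -6755.2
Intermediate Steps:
v(w) = -7 + 2*w**2 (v(w) = (w**2 + w*w) - 7 = (w**2 + w**2) - 7 = 2*w**2 - 7 = -7 + 2*w**2)
r(N, B) = sqrt(B**2 + N**2)
r(v(11), 208) - 1*7069 = sqrt(208**2 + (-7 + 2*11**2)**2) - 1*7069 = sqrt(43264 + (-7 + 2*121)**2) - 7069 = sqrt(43264 + (-7 + 242)**2) - 7069 = sqrt(43264 + 235**2) - 7069 = sqrt(43264 + 55225) - 7069 = sqrt(98489) - 7069 = -7069 + sqrt(98489)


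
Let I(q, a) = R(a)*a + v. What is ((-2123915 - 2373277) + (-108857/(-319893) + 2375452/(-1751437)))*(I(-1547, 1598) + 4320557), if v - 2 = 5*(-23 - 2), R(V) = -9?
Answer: -1549965439594498912708964/80038919463 ≈ -1.9365e+13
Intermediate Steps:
v = -123 (v = 2 + 5*(-23 - 2) = 2 + 5*(-25) = 2 - 125 = -123)
I(q, a) = -123 - 9*a (I(q, a) = -9*a - 123 = -123 - 9*a)
((-2123915 - 2373277) + (-108857/(-319893) + 2375452/(-1751437)))*(I(-1547, 1598) + 4320557) = ((-2123915 - 2373277) + (-108857/(-319893) + 2375452/(-1751437)))*((-123 - 9*1598) + 4320557) = (-4497192 + (-108857*(-1/319893) + 2375452*(-1/1751437)))*((-123 - 14382) + 4320557) = (-4497192 + (15551/45699 - 2375452/1751437))*(-14505 + 4320557) = (-4497192 - 81319184161/80038919463)*4306052 = -359950469616832057/80038919463*4306052 = -1549965439594498912708964/80038919463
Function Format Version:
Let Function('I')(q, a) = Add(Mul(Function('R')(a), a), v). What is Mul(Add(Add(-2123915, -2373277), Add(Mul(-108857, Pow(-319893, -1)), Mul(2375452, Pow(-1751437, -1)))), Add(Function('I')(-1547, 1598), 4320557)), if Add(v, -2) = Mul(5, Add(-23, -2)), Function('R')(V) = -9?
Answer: Rational(-1549965439594498912708964, 80038919463) ≈ -1.9365e+13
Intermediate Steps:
v = -123 (v = Add(2, Mul(5, Add(-23, -2))) = Add(2, Mul(5, -25)) = Add(2, -125) = -123)
Function('I')(q, a) = Add(-123, Mul(-9, a)) (Function('I')(q, a) = Add(Mul(-9, a), -123) = Add(-123, Mul(-9, a)))
Mul(Add(Add(-2123915, -2373277), Add(Mul(-108857, Pow(-319893, -1)), Mul(2375452, Pow(-1751437, -1)))), Add(Function('I')(-1547, 1598), 4320557)) = Mul(Add(Add(-2123915, -2373277), Add(Mul(-108857, Pow(-319893, -1)), Mul(2375452, Pow(-1751437, -1)))), Add(Add(-123, Mul(-9, 1598)), 4320557)) = Mul(Add(-4497192, Add(Mul(-108857, Rational(-1, 319893)), Mul(2375452, Rational(-1, 1751437)))), Add(Add(-123, -14382), 4320557)) = Mul(Add(-4497192, Add(Rational(15551, 45699), Rational(-2375452, 1751437))), Add(-14505, 4320557)) = Mul(Add(-4497192, Rational(-81319184161, 80038919463)), 4306052) = Mul(Rational(-359950469616832057, 80038919463), 4306052) = Rational(-1549965439594498912708964, 80038919463)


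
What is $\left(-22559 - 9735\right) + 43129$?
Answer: $10835$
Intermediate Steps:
$\left(-22559 - 9735\right) + 43129 = -32294 + 43129 = 10835$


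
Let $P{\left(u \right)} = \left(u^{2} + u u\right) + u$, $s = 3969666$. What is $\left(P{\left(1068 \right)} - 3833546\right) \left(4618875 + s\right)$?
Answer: $-13322802455430$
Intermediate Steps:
$P{\left(u \right)} = u + 2 u^{2}$ ($P{\left(u \right)} = \left(u^{2} + u^{2}\right) + u = 2 u^{2} + u = u + 2 u^{2}$)
$\left(P{\left(1068 \right)} - 3833546\right) \left(4618875 + s\right) = \left(1068 \left(1 + 2 \cdot 1068\right) - 3833546\right) \left(4618875 + 3969666\right) = \left(1068 \left(1 + 2136\right) - 3833546\right) 8588541 = \left(1068 \cdot 2137 - 3833546\right) 8588541 = \left(2282316 - 3833546\right) 8588541 = \left(-1551230\right) 8588541 = -13322802455430$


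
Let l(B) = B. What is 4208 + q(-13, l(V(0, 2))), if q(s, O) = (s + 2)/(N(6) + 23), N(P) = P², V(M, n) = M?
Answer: 248261/59 ≈ 4207.8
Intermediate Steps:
q(s, O) = 2/59 + s/59 (q(s, O) = (s + 2)/(6² + 23) = (2 + s)/(36 + 23) = (2 + s)/59 = (2 + s)*(1/59) = 2/59 + s/59)
4208 + q(-13, l(V(0, 2))) = 4208 + (2/59 + (1/59)*(-13)) = 4208 + (2/59 - 13/59) = 4208 - 11/59 = 248261/59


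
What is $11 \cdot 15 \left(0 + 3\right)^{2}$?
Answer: $1485$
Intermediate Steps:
$11 \cdot 15 \left(0 + 3\right)^{2} = 165 \cdot 3^{2} = 165 \cdot 9 = 1485$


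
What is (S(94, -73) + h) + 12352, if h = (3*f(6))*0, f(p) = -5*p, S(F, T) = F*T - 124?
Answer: 5366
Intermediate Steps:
S(F, T) = -124 + F*T
h = 0 (h = (3*(-5*6))*0 = (3*(-30))*0 = -90*0 = 0)
(S(94, -73) + h) + 12352 = ((-124 + 94*(-73)) + 0) + 12352 = ((-124 - 6862) + 0) + 12352 = (-6986 + 0) + 12352 = -6986 + 12352 = 5366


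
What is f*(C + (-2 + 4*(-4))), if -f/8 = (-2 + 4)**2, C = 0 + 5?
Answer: 416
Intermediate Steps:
C = 5
f = -32 (f = -8*(-2 + 4)**2 = -8*2**2 = -8*4 = -32)
f*(C + (-2 + 4*(-4))) = -32*(5 + (-2 + 4*(-4))) = -32*(5 + (-2 - 16)) = -32*(5 - 18) = -32*(-13) = 416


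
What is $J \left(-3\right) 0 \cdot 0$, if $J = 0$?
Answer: $0$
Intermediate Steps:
$J \left(-3\right) 0 \cdot 0 = 0 \left(-3\right) 0 \cdot 0 = 0 \cdot 0 \cdot 0 = 0 \cdot 0 = 0$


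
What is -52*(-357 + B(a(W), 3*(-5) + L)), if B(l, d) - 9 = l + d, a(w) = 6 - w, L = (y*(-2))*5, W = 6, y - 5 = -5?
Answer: 18876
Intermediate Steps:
y = 0 (y = 5 - 5 = 0)
L = 0 (L = (0*(-2))*5 = 0*5 = 0)
B(l, d) = 9 + d + l (B(l, d) = 9 + (l + d) = 9 + (d + l) = 9 + d + l)
-52*(-357 + B(a(W), 3*(-5) + L)) = -52*(-357 + (9 + (3*(-5) + 0) + (6 - 1*6))) = -52*(-357 + (9 + (-15 + 0) + (6 - 6))) = -52*(-357 + (9 - 15 + 0)) = -52*(-357 - 6) = -52*(-363) = 18876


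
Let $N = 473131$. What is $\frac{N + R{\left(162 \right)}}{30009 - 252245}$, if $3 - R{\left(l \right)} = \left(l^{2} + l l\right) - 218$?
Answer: $- \frac{105216}{55559} \approx -1.8938$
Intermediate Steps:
$R{\left(l \right)} = 221 - 2 l^{2}$ ($R{\left(l \right)} = 3 - \left(\left(l^{2} + l l\right) - 218\right) = 3 - \left(\left(l^{2} + l^{2}\right) + \left(-280 + 62\right)\right) = 3 - \left(2 l^{2} - 218\right) = 3 - \left(-218 + 2 l^{2}\right) = 221 - 2 l^{2}$)
$\frac{N + R{\left(162 \right)}}{30009 - 252245} = \frac{473131 + \left(221 - 2 \cdot 162^{2}\right)}{30009 - 252245} = \frac{473131 + \left(221 - 52488\right)}{-222236} = \left(473131 + \left(221 - 52488\right)\right) \left(- \frac{1}{222236}\right) = \left(473131 - 52267\right) \left(- \frac{1}{222236}\right) = 420864 \left(- \frac{1}{222236}\right) = - \frac{105216}{55559}$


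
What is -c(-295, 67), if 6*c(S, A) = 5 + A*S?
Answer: 9880/3 ≈ 3293.3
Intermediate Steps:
c(S, A) = ⅚ + A*S/6 (c(S, A) = (5 + A*S)/6 = ⅚ + A*S/6)
-c(-295, 67) = -(⅚ + (⅙)*67*(-295)) = -(⅚ - 19765/6) = -1*(-9880/3) = 9880/3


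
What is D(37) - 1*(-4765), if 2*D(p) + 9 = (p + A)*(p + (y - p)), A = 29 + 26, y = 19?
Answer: 11269/2 ≈ 5634.5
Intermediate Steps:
A = 55
D(p) = 518 + 19*p/2 (D(p) = -9/2 + ((p + 55)*(p + (19 - p)))/2 = -9/2 + ((55 + p)*19)/2 = -9/2 + (1045 + 19*p)/2 = -9/2 + (1045/2 + 19*p/2) = 518 + 19*p/2)
D(37) - 1*(-4765) = (518 + (19/2)*37) - 1*(-4765) = (518 + 703/2) + 4765 = 1739/2 + 4765 = 11269/2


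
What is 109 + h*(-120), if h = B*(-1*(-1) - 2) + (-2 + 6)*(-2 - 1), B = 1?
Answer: 1669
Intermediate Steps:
h = -13 (h = 1*(-1*(-1) - 2) + (-2 + 6)*(-2 - 1) = 1*(1 - 2) + 4*(-3) = 1*(-1) - 12 = -1 - 12 = -13)
109 + h*(-120) = 109 - 13*(-120) = 109 + 1560 = 1669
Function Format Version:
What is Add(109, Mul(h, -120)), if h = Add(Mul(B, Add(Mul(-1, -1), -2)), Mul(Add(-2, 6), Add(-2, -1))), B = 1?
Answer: 1669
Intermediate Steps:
h = -13 (h = Add(Mul(1, Add(Mul(-1, -1), -2)), Mul(Add(-2, 6), Add(-2, -1))) = Add(Mul(1, Add(1, -2)), Mul(4, -3)) = Add(Mul(1, -1), -12) = Add(-1, -12) = -13)
Add(109, Mul(h, -120)) = Add(109, Mul(-13, -120)) = Add(109, 1560) = 1669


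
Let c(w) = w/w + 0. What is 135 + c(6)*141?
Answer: 276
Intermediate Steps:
c(w) = 1 (c(w) = 1 + 0 = 1)
135 + c(6)*141 = 135 + 1*141 = 135 + 141 = 276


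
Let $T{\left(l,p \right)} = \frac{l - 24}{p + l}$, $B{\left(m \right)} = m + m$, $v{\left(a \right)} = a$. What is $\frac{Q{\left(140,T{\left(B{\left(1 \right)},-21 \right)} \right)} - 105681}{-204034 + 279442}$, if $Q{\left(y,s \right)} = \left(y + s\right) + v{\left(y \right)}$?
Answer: $- \frac{2002597}{1432752} \approx -1.3977$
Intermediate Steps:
$B{\left(m \right)} = 2 m$
$T{\left(l,p \right)} = \frac{-24 + l}{l + p}$
$Q{\left(y,s \right)} = s + 2 y$ ($Q{\left(y,s \right)} = \left(y + s\right) + y = \left(s + y\right) + y = s + 2 y$)
$\frac{Q{\left(140,T{\left(B{\left(1 \right)},-21 \right)} \right)} - 105681}{-204034 + 279442} = \frac{\left(\frac{-24 + 2 \cdot 1}{2 \cdot 1 - 21} + 2 \cdot 140\right) - 105681}{-204034 + 279442} = \frac{\left(\frac{-24 + 2}{2 - 21} + 280\right) - 105681}{75408} = \left(\left(\frac{1}{-19} \left(-22\right) + 280\right) - 105681\right) \frac{1}{75408} = \left(\left(\left(- \frac{1}{19}\right) \left(-22\right) + 280\right) - 105681\right) \frac{1}{75408} = \left(\left(\frac{22}{19} + 280\right) - 105681\right) \frac{1}{75408} = \left(\frac{5342}{19} - 105681\right) \frac{1}{75408} = \left(- \frac{2002597}{19}\right) \frac{1}{75408} = - \frac{2002597}{1432752}$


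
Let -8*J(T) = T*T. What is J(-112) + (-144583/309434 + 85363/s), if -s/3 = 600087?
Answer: -873759858196337/557061962274 ≈ -1568.5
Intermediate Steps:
s = -1800261 (s = -3*600087 = -1800261)
J(T) = -T²/8 (J(T) = -T*T/8 = -T²/8)
J(-112) + (-144583/309434 + 85363/s) = -⅛*(-112)² + (-144583/309434 + 85363/(-1800261)) = -⅛*12544 + (-144583*1/309434 + 85363*(-1/1800261)) = -1568 + (-144583/309434 - 85363/1800261) = -1568 - 286701350705/557061962274 = -873759858196337/557061962274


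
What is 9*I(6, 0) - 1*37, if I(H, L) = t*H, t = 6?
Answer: 287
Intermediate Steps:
I(H, L) = 6*H
9*I(6, 0) - 1*37 = 9*(6*6) - 1*37 = 9*36 - 37 = 324 - 37 = 287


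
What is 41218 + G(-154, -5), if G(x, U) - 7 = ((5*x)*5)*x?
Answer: 634125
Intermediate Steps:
G(x, U) = 7 + 25*x**2 (G(x, U) = 7 + ((5*x)*5)*x = 7 + (25*x)*x = 7 + 25*x**2)
41218 + G(-154, -5) = 41218 + (7 + 25*(-154)**2) = 41218 + (7 + 25*23716) = 41218 + (7 + 592900) = 41218 + 592907 = 634125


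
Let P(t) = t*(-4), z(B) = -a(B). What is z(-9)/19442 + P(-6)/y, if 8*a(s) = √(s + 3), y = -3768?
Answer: -1/157 - I*√6/155536 ≈ -0.0063694 - 1.5749e-5*I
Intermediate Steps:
a(s) = √(3 + s)/8 (a(s) = √(s + 3)/8 = √(3 + s)/8)
z(B) = -√(3 + B)/8
P(t) = -4*t
z(-9)/19442 + P(-6)/y = -√(3 - 9)/8/19442 - 4*(-6)/(-3768) = -I*√6/8*(1/19442) + 24*(-1/3768) = -I*√6/8*(1/19442) - 1/157 = -I*√6/155536 - 1/157 = -1/157 - I*√6/155536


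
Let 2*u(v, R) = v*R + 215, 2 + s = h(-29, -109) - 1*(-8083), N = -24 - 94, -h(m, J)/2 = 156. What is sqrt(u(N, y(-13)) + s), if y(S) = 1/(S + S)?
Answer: 2*sqrt(332878)/13 ≈ 88.762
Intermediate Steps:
h(m, J) = -312 (h(m, J) = -2*156 = -312)
y(S) = 1/(2*S)
N = -118
s = 7769 (s = -2 + (-312 - 1*(-8083)) = -2 + (-312 + 8083) = -2 + 7771 = 7769)
u(v, R) = 215/2 + R*v/2 (u(v, R) = (v*R + 215)/2 = (R*v + 215)/2 = (215 + R*v)/2 = 215/2 + R*v/2)
sqrt(u(N, y(-13)) + s) = sqrt((215/2 + (1/2)*((1/2)/(-13))*(-118)) + 7769) = sqrt((215/2 + (1/2)*((1/2)*(-1/13))*(-118)) + 7769) = sqrt((215/2 + (1/2)*(-1/26)*(-118)) + 7769) = sqrt((215/2 + 59/26) + 7769) = sqrt(1427/13 + 7769) = sqrt(102424/13) = 2*sqrt(332878)/13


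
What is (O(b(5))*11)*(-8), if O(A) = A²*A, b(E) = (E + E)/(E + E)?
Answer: -88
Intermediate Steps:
b(E) = 1 (b(E) = (2*E)/((2*E)) = (2*E)*(1/(2*E)) = 1)
O(A) = A³
(O(b(5))*11)*(-8) = (1³*11)*(-8) = (1*11)*(-8) = 11*(-8) = -88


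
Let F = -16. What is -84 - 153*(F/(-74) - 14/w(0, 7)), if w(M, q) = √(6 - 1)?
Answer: -4332/37 + 2142*√5/5 ≈ 840.85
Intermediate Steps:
w(M, q) = √5
-84 - 153*(F/(-74) - 14/w(0, 7)) = -84 - 153*(-16/(-74) - 14*√5/5) = -84 - 153*(-16*(-1/74) - 14*√5/5) = -84 - 153*(8/37 - 14*√5/5) = -84 + (-1224/37 + 2142*√5/5) = -4332/37 + 2142*√5/5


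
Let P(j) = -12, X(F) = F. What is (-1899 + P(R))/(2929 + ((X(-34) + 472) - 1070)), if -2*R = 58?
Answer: -1911/2297 ≈ -0.83195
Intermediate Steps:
R = -29 (R = -1/2*58 = -29)
(-1899 + P(R))/(2929 + ((X(-34) + 472) - 1070)) = (-1899 - 12)/(2929 + ((-34 + 472) - 1070)) = -1911/(2929 + (438 - 1070)) = -1911/(2929 - 632) = -1911/2297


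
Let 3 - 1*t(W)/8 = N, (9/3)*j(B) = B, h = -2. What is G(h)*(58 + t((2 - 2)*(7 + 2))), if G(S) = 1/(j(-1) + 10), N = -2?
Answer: 294/29 ≈ 10.138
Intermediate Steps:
j(B) = B/3
t(W) = 40 (t(W) = 24 - 8*(-2) = 24 + 16 = 40)
G(S) = 3/29 (G(S) = 1/((1/3)*(-1) + 10) = 1/(-1/3 + 10) = 1/(29/3) = 3/29)
G(h)*(58 + t((2 - 2)*(7 + 2))) = 3*(58 + 40)/29 = (3/29)*98 = 294/29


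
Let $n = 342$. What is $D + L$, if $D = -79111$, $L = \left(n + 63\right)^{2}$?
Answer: $84914$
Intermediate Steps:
$L = 164025$ ($L = \left(342 + 63\right)^{2} = 405^{2} = 164025$)
$D + L = -79111 + 164025 = 84914$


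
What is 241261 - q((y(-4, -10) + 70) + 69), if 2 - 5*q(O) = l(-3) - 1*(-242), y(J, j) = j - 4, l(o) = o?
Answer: 1206542/5 ≈ 2.4131e+5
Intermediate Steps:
y(J, j) = -4 + j
q(O) = -237/5 (q(O) = 2/5 - (-3 - 1*(-242))/5 = 2/5 - (-3 + 242)/5 = 2/5 - 1/5*239 = 2/5 - 239/5 = -237/5)
241261 - q((y(-4, -10) + 70) + 69) = 241261 - 1*(-237/5) = 241261 + 237/5 = 1206542/5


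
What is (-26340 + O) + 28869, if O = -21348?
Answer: -18819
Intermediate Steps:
(-26340 + O) + 28869 = (-26340 - 21348) + 28869 = -47688 + 28869 = -18819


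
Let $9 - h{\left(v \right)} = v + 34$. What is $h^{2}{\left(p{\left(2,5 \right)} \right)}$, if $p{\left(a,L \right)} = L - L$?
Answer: $625$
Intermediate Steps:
$p{\left(a,L \right)} = 0$
$h{\left(v \right)} = -25 - v$ ($h{\left(v \right)} = 9 - \left(v + 34\right) = 9 - \left(34 + v\right) = -25 - v$)
$h^{2}{\left(p{\left(2,5 \right)} \right)} = \left(-25 - 0\right)^{2} = \left(-25 + 0\right)^{2} = \left(-25\right)^{2} = 625$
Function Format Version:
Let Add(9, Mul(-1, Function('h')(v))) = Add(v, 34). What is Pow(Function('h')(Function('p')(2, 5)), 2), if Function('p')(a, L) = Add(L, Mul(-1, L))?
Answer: 625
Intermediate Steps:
Function('p')(a, L) = 0
Function('h')(v) = Add(-25, Mul(-1, v)) (Function('h')(v) = Add(9, Mul(-1, Add(v, 34))) = Add(9, Mul(-1, Add(34, v))) = Add(9, Add(-34, Mul(-1, v))) = Add(-25, Mul(-1, v)))
Pow(Function('h')(Function('p')(2, 5)), 2) = Pow(Add(-25, Mul(-1, 0)), 2) = Pow(Add(-25, 0), 2) = Pow(-25, 2) = 625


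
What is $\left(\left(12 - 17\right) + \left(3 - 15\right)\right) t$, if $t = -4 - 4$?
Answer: $136$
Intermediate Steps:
$t = -8$
$\left(\left(12 - 17\right) + \left(3 - 15\right)\right) t = \left(\left(12 - 17\right) + \left(3 - 15\right)\right) \left(-8\right) = \left(-5 - 12\right) \left(-8\right) = \left(-17\right) \left(-8\right) = 136$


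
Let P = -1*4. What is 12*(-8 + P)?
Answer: -144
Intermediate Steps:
P = -4
12*(-8 + P) = 12*(-8 - 4) = 12*(-12) = -144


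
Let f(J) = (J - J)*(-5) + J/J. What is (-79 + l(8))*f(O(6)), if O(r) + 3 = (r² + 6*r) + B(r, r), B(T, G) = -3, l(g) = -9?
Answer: -88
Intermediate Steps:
O(r) = -6 + r² + 6*r (O(r) = -3 + ((r² + 6*r) - 3) = -3 + (-3 + r² + 6*r) = -6 + r² + 6*r)
f(J) = 1 (f(J) = 0*(-5) + 1 = 0 + 1 = 1)
(-79 + l(8))*f(O(6)) = (-79 - 9)*1 = -88*1 = -88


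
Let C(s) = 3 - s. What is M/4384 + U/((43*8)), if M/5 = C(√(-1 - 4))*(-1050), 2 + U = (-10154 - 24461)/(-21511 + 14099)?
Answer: -1252232883/349312736 + 2625*I*√5/2192 ≈ -3.5848 + 2.6778*I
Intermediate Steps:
U = 19791/7412 (U = -2 + (-10154 - 24461)/(-21511 + 14099) = -2 - 34615/(-7412) = -2 - 34615*(-1/7412) = -2 + 34615/7412 = 19791/7412 ≈ 2.6701)
M = -15750 + 5250*I*√5 (M = 5*((3 - √(-1 - 4))*(-1050)) = 5*((3 - √(-5))*(-1050)) = 5*((3 - I*√5)*(-1050)) = 5*(-3150 + 1050*I*√5) = -15750 + 5250*I*√5 ≈ -15750.0 + 11739.0*I)
M/4384 + U/((43*8)) = (-15750 + 5250*I*√5)/4384 + 19791/(7412*((43*8))) = (-15750 + 5250*I*√5)*(1/4384) + (19791/7412)/344 = (-7875/2192 + 2625*I*√5/2192) + (19791/7412)*(1/344) = (-7875/2192 + 2625*I*√5/2192) + 19791/2549728 = -1252232883/349312736 + 2625*I*√5/2192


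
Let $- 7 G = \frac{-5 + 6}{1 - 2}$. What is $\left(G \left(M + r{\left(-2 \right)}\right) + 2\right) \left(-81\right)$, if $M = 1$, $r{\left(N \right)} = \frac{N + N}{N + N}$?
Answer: $- \frac{1296}{7} \approx -185.14$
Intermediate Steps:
$r{\left(N \right)} = 1$ ($r{\left(N \right)} = \frac{2 N}{2 N} = 2 N \frac{1}{2 N} = 1$)
$G = \frac{1}{7}$ ($G = - \frac{\left(-5 + 6\right) \frac{1}{1 - 2}}{7} = - \frac{1 \frac{1}{-1}}{7} = - \frac{1 \left(-1\right)}{7} = \left(- \frac{1}{7}\right) \left(-1\right) = \frac{1}{7} \approx 0.14286$)
$\left(G \left(M + r{\left(-2 \right)}\right) + 2\right) \left(-81\right) = \left(\frac{1 + 1}{7} + 2\right) \left(-81\right) = \left(\frac{1}{7} \cdot 2 + 2\right) \left(-81\right) = \left(\frac{2}{7} + 2\right) \left(-81\right) = \frac{16}{7} \left(-81\right) = - \frac{1296}{7}$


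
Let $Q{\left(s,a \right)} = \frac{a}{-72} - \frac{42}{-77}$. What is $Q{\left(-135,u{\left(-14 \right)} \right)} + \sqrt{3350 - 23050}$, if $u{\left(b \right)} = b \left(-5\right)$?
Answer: $- \frac{169}{396} + 10 i \sqrt{197} \approx -0.42677 + 140.36 i$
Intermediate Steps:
$u{\left(b \right)} = - 5 b$
$Q{\left(s,a \right)} = \frac{6}{11} - \frac{a}{72}$ ($Q{\left(s,a \right)} = a \left(- \frac{1}{72}\right) - - \frac{6}{11} = - \frac{a}{72} + \frac{6}{11} = \frac{6}{11} - \frac{a}{72}$)
$Q{\left(-135,u{\left(-14 \right)} \right)} + \sqrt{3350 - 23050} = \left(\frac{6}{11} - \frac{\left(-5\right) \left(-14\right)}{72}\right) + \sqrt{3350 - 23050} = \left(\frac{6}{11} - \frac{35}{36}\right) + \sqrt{-19700} = \left(\frac{6}{11} - \frac{35}{36}\right) + 10 i \sqrt{197} = - \frac{169}{396} + 10 i \sqrt{197}$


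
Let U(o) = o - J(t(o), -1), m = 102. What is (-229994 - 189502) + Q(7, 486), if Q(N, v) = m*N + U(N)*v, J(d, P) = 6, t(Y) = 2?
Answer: -418296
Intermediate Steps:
U(o) = -6 + o (U(o) = o - 1*6 = o - 6 = -6 + o)
Q(N, v) = 102*N + v*(-6 + N) (Q(N, v) = 102*N + (-6 + N)*v = 102*N + v*(-6 + N))
(-229994 - 189502) + Q(7, 486) = (-229994 - 189502) + (102*7 + 486*(-6 + 7)) = -419496 + (714 + 486*1) = -419496 + (714 + 486) = -419496 + 1200 = -418296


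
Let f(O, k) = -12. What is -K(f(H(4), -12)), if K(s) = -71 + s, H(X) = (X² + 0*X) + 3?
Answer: 83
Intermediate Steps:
H(X) = 3 + X² (H(X) = (X² + 0) + 3 = X² + 3 = 3 + X²)
-K(f(H(4), -12)) = -(-71 - 12) = -1*(-83) = 83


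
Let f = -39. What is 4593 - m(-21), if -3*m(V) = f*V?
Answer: 4866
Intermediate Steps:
m(V) = 13*V (m(V) = -(-13)*V = 13*V)
4593 - m(-21) = 4593 - 13*(-21) = 4593 - 1*(-273) = 4593 + 273 = 4866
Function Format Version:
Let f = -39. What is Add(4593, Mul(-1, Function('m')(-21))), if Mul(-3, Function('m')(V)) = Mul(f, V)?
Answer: 4866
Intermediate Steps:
Function('m')(V) = Mul(13, V) (Function('m')(V) = Mul(Rational(-1, 3), Mul(-39, V)) = Mul(13, V))
Add(4593, Mul(-1, Function('m')(-21))) = Add(4593, Mul(-1, Mul(13, -21))) = Add(4593, Mul(-1, -273)) = Add(4593, 273) = 4866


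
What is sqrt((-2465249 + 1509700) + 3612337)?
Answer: 2*sqrt(664197) ≈ 1630.0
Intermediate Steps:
sqrt((-2465249 + 1509700) + 3612337) = sqrt(-955549 + 3612337) = sqrt(2656788) = 2*sqrt(664197)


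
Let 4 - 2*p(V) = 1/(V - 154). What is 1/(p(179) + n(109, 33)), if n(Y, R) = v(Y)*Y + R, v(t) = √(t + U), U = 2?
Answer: -29150/1097972833 + 272500*√111/3293918499 ≈ 0.00084505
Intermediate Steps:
v(t) = √(2 + t) (v(t) = √(t + 2) = √(2 + t))
p(V) = 2 - 1/(2*(-154 + V)) (p(V) = 2 - 1/(2*(V - 154)) = 2 - 1/(2*(-154 + V)))
n(Y, R) = R + Y*√(2 + Y) (n(Y, R) = √(2 + Y)*Y + R = Y*√(2 + Y) + R = R + Y*√(2 + Y))
1/(p(179) + n(109, 33)) = 1/((-617 + 4*179)/(2*(-154 + 179)) + (33 + 109*√(2 + 109))) = 1/((½)*(-617 + 716)/25 + (33 + 109*√111)) = 1/((½)*(1/25)*99 + (33 + 109*√111)) = 1/(99/50 + (33 + 109*√111)) = 1/(1749/50 + 109*√111)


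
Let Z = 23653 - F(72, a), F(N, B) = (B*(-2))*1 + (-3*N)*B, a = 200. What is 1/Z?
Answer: 1/67253 ≈ 1.4869e-5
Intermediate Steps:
F(N, B) = -2*B - 3*B*N (F(N, B) = -2*B*1 - 3*B*N = -2*B - 3*B*N)
Z = 67253 (Z = 23653 - (-1)*200*(2 + 3*72) = 23653 - (-1)*200*(2 + 216) = 23653 - (-1)*200*218 = 23653 - 1*(-43600) = 23653 + 43600 = 67253)
1/Z = 1/67253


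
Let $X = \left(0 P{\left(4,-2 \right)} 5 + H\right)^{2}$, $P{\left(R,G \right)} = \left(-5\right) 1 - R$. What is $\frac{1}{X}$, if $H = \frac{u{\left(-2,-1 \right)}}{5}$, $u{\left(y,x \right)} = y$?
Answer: $\frac{25}{4} \approx 6.25$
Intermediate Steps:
$P{\left(R,G \right)} = -5 - R$
$H = - \frac{2}{5} \approx -0.4$
$X = \frac{4}{25}$ ($X = \left(0 \left(-5 - 4\right) 5 - \frac{2}{5}\right)^{2} = \left(0 \left(-9\right) 5 - \frac{2}{5}\right)^{2} = \left(0 \cdot 5 - \frac{2}{5}\right)^{2} = \left(0 - \frac{2}{5}\right)^{2} = \left(- \frac{2}{5}\right)^{2} = \frac{4}{25} \approx 0.16$)
$\frac{1}{X} = \frac{1}{\frac{4}{25}} = \frac{25}{4}$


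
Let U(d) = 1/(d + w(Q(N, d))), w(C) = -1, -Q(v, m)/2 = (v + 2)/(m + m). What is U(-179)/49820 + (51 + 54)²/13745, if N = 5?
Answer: 19773555251/24651932400 ≈ 0.80211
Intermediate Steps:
Q(v, m) = -(2 + v)/m (Q(v, m) = -2*(v + 2)/(m + m) = -2*(2 + v)/(2*m) = -2*(2 + v)*1/(2*m) = -(2 + v)/m)
U(d) = 1/(-1 + d) (U(d) = 1/(d - 1) = 1/(-1 + d))
U(-179)/49820 + (51 + 54)²/13745 = 1/(-1 - 179*49820) + (51 + 54)²/13745 = (1/49820)/(-180) + 105²*(1/13745) = -1/180*1/49820 + 11025*(1/13745) = -1/8967600 + 2205/2749 = 19773555251/24651932400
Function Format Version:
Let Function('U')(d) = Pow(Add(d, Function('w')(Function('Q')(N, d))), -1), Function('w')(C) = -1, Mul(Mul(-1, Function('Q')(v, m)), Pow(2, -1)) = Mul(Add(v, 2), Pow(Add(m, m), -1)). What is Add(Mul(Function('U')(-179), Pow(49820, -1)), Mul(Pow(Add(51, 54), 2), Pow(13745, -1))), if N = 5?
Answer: Rational(19773555251, 24651932400) ≈ 0.80211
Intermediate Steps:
Function('Q')(v, m) = Mul(-1, Pow(m, -1), Add(2, v)) (Function('Q')(v, m) = Mul(-2, Mul(Add(v, 2), Pow(Add(m, m), -1))) = Mul(-2, Mul(Add(2, v), Pow(Mul(2, m), -1))) = Mul(-2, Mul(Add(2, v), Mul(Rational(1, 2), Pow(m, -1)))) = Mul(-2, Mul(Rational(1, 2), Pow(m, -1), Add(2, v))) = Mul(-1, Pow(m, -1), Add(2, v)))
Function('U')(d) = Pow(Add(-1, d), -1) (Function('U')(d) = Pow(Add(d, -1), -1) = Pow(Add(-1, d), -1))
Add(Mul(Function('U')(-179), Pow(49820, -1)), Mul(Pow(Add(51, 54), 2), Pow(13745, -1))) = Add(Mul(Pow(Add(-1, -179), -1), Pow(49820, -1)), Mul(Pow(Add(51, 54), 2), Pow(13745, -1))) = Add(Mul(Pow(-180, -1), Rational(1, 49820)), Mul(Pow(105, 2), Rational(1, 13745))) = Add(Mul(Rational(-1, 180), Rational(1, 49820)), Mul(11025, Rational(1, 13745))) = Add(Rational(-1, 8967600), Rational(2205, 2749)) = Rational(19773555251, 24651932400)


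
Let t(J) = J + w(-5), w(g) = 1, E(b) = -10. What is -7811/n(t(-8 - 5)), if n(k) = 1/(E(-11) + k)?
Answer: 171842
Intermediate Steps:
t(J) = 1 + J (t(J) = J + 1 = 1 + J)
n(k) = 1/(-10 + k)
-7811/n(t(-8 - 5)) = -(-70299 + 7811*(-8 - 5)) = -7811/(1/(-10 + (1 - 13))) = -7811/(1/(-10 - 12)) = -7811/(1/(-22)) = -7811/(-1/22) = -7811*(-22) = 171842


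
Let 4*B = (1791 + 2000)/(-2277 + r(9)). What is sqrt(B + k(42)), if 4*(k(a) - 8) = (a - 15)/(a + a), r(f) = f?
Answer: sqrt(486598)/252 ≈ 2.7681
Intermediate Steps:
k(a) = 8 + (-15 + a)/(8*a) (k(a) = 8 + ((a - 15)/(a + a))/4 = 8 + ((-15 + a)/((2*a)))/4 = 8 + ((-15 + a)*(1/(2*a)))/4 = 8 + ((-15 + a)/(2*a))/4 = 8 + (-15 + a)/(8*a))
B = -3791/9072 (B = ((1791 + 2000)/(-2277 + 9))/4 = (3791/(-2268))/4 = (3791*(-1/2268))/4 = (1/4)*(-3791/2268) = -3791/9072 ≈ -0.41788)
sqrt(B + k(42)) = sqrt(-3791/9072 + (5/8)*(-3 + 13*42)/42) = sqrt(-3791/9072 + (5/8)*(1/42)*(-3 + 546)) = sqrt(-3791/9072 + (5/8)*(1/42)*543) = sqrt(-3791/9072 + 905/112) = sqrt(34757/4536) = sqrt(486598)/252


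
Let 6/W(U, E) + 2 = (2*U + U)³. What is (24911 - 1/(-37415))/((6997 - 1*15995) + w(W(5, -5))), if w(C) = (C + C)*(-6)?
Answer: -1571894003809/567778723645 ≈ -2.7685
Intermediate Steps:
W(U, E) = 6/(-2 + 27*U³) (W(U, E) = 6/(-2 + (2*U + U)³) = 6/(-2 + (3*U)³) = 6/(-2 + 27*U³))
w(C) = -12*C (w(C) = (2*C)*(-6) = -12*C)
(24911 - 1/(-37415))/((6997 - 1*15995) + w(W(5, -5))) = (24911 - 1/(-37415))/((6997 - 1*15995) - 72/(-2 + 27*5³)) = (24911 - 1*(-1/37415))/((6997 - 15995) - 72/(-2 + 27*125)) = (24911 + 1/37415)/(-8998 - 72/(-2 + 3375)) = 932045066/(37415*(-8998 - 72/3373)) = 932045066/(37415*(-30350326/3373)) = (932045066/37415)*(-3373/30350326) = -1571894003809/567778723645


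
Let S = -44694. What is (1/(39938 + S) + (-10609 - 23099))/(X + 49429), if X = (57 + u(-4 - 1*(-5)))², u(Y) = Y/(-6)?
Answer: -1442837241/2254017025 ≈ -0.64012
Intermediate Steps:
u(Y) = -Y/6 (u(Y) = Y*(-⅙) = -Y/6)
X = 116281/36 (X = (57 - (-4 - 1*(-5))/6)² = (57 - (-4 + 5)/6)² = (57 - ⅙*1)² = (57 - ⅙)² = (341/6)² = 116281/36 ≈ 3230.0)
(1/(39938 + S) + (-10609 - 23099))/(X + 49429) = (1/(39938 - 44694) + (-10609 - 23099))/(116281/36 + 49429) = (1/(-4756) - 33708)/(1895725/36) = (-1/4756 - 33708)*(36/1895725) = -160315249/4756*36/1895725 = -1442837241/2254017025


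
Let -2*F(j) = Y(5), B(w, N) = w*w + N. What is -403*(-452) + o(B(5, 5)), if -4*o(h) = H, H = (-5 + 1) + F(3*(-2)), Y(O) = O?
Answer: 1457261/8 ≈ 1.8216e+5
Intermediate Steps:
B(w, N) = N + w² (B(w, N) = w² + N = N + w²)
F(j) = -5/2 (F(j) = -½*5 = -5/2)
H = -13/2 (H = (-5 + 1) - 5/2 = -4 - 5/2 = -13/2 ≈ -6.5000)
o(h) = 13/8 (o(h) = -¼*(-13/2) = 13/8)
-403*(-452) + o(B(5, 5)) = -403*(-452) + 13/8 = 182156 + 13/8 = 1457261/8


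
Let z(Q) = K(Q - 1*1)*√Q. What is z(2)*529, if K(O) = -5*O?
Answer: -2645*√2 ≈ -3740.6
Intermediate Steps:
z(Q) = √Q*(5 - 5*Q) (z(Q) = (-5*(Q - 1*1))*√Q = (-5*(Q - 1))*√Q = (-5*(-1 + Q))*√Q = (5 - 5*Q)*√Q = √Q*(5 - 5*Q))
z(2)*529 = (5*√2*(1 - 1*2))*529 = (5*√2*(1 - 2))*529 = (5*√2*(-1))*529 = -5*√2*529 = -2645*√2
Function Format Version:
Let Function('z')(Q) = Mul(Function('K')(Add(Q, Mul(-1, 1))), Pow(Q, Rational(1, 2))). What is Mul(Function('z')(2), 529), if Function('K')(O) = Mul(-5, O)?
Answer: Mul(-2645, Pow(2, Rational(1, 2))) ≈ -3740.6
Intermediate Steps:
Function('z')(Q) = Mul(Pow(Q, Rational(1, 2)), Add(5, Mul(-5, Q))) (Function('z')(Q) = Mul(Mul(-5, Add(Q, Mul(-1, 1))), Pow(Q, Rational(1, 2))) = Mul(Mul(-5, Add(Q, -1)), Pow(Q, Rational(1, 2))) = Mul(Mul(-5, Add(-1, Q)), Pow(Q, Rational(1, 2))) = Mul(Add(5, Mul(-5, Q)), Pow(Q, Rational(1, 2))) = Mul(Pow(Q, Rational(1, 2)), Add(5, Mul(-5, Q))))
Mul(Function('z')(2), 529) = Mul(Mul(5, Pow(2, Rational(1, 2)), Add(1, Mul(-1, 2))), 529) = Mul(Mul(5, Pow(2, Rational(1, 2)), Add(1, -2)), 529) = Mul(Mul(5, Pow(2, Rational(1, 2)), -1), 529) = Mul(Mul(-5, Pow(2, Rational(1, 2))), 529) = Mul(-2645, Pow(2, Rational(1, 2)))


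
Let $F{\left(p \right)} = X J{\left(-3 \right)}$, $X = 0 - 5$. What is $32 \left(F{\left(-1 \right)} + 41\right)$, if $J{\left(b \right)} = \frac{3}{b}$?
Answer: $1472$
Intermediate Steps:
$X = -5$ ($X = 0 - 5 = -5$)
$F{\left(p \right)} = 5$ ($F{\left(p \right)} = - 5 \frac{3}{-3} = - 5 \cdot 3 \left(- \frac{1}{3}\right) = \left(-5\right) \left(-1\right) = 5$)
$32 \left(F{\left(-1 \right)} + 41\right) = 32 \left(5 + 41\right) = 32 \cdot 46 = 1472$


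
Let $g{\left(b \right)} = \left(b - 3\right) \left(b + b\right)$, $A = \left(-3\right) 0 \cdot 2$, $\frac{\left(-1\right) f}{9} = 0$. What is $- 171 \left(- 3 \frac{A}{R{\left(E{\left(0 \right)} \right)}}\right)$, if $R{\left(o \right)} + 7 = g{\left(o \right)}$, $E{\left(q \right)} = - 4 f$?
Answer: $0$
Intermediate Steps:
$f = 0$ ($f = \left(-9\right) 0 = 0$)
$A = 0$ ($A = 0 \cdot 2 = 0$)
$E{\left(q \right)} = 0$ ($E{\left(q \right)} = \left(-4\right) 0 = 0$)
$g{\left(b \right)} = 2 b \left(-3 + b\right)$ ($g{\left(b \right)} = \left(-3 + b\right) 2 b = 2 b \left(-3 + b\right)$)
$R{\left(o \right)} = -7 + 2 o \left(-3 + o\right)$
$- 171 \left(- 3 \frac{A}{R{\left(E{\left(0 \right)} \right)}}\right) = - 171 \left(- 3 \frac{0}{-7 + 2 \cdot 0 \left(-3 + 0\right)}\right) = - 171 \left(- 3 \frac{0}{-7 + 2 \cdot 0 \left(-3\right)}\right) = - 171 \left(- 3 \frac{0}{-7 + 0}\right) = - 171 \left(- 3 \frac{0}{-7}\right) = - 171 \left(- 3 \cdot 0 \left(- \frac{1}{7}\right)\right) = - 171 \left(\left(-3\right) 0\right) = \left(-171\right) 0 = 0$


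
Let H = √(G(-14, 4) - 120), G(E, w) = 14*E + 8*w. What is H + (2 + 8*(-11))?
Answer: -86 + 2*I*√71 ≈ -86.0 + 16.852*I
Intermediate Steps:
G(E, w) = 8*w + 14*E
H = 2*I*√71 (H = √((8*4 + 14*(-14)) - 120) = √((32 - 196) - 120) = √(-164 - 120) = √(-284) = 2*I*√71 ≈ 16.852*I)
H + (2 + 8*(-11)) = 2*I*√71 + (2 + 8*(-11)) = 2*I*√71 + (2 - 88) = 2*I*√71 - 86 = -86 + 2*I*√71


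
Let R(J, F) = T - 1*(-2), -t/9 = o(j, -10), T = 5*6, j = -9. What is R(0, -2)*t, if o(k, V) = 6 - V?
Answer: -4608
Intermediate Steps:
T = 30
t = -144 (t = -9*(6 - 1*(-10)) = -9*(6 + 10) = -9*16 = -144)
R(J, F) = 32 (R(J, F) = 30 - 1*(-2) = 30 + 2 = 32)
R(0, -2)*t = 32*(-144) = -4608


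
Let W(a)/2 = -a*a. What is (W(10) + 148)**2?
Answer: 2704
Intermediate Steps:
W(a) = -2*a**2 (W(a) = 2*(-a*a) = 2*(-a**2) = -2*a**2)
(W(10) + 148)**2 = (-2*10**2 + 148)**2 = (-2*100 + 148)**2 = (-200 + 148)**2 = (-52)**2 = 2704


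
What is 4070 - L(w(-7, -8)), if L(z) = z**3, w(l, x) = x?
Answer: 4582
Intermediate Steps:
4070 - L(w(-7, -8)) = 4070 - 1*(-8)**3 = 4070 - 1*(-512) = 4070 + 512 = 4582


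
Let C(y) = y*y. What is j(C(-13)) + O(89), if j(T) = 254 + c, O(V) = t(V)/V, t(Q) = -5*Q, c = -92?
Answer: 157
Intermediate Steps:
O(V) = -5 (O(V) = (-5*V)/V = -5)
C(y) = y²
j(T) = 162 (j(T) = 254 - 92 = 162)
j(C(-13)) + O(89) = 162 - 5 = 157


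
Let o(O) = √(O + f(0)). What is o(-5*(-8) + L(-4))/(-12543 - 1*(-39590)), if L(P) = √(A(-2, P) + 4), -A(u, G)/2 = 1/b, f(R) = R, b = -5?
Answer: √(1000 + 5*√110)/135235 ≈ 0.00023989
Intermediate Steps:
A(u, G) = ⅖ (A(u, G) = -2/(-5) = -2*(-⅕) = ⅖)
L(P) = √110/5 (L(P) = √(⅖ + 4) = √(22/5) = √110/5)
o(O) = √O (o(O) = √(O + 0) = √O)
o(-5*(-8) + L(-4))/(-12543 - 1*(-39590)) = √(-5*(-8) + √110/5)/(-12543 - 1*(-39590)) = √(40 + √110/5)/(-12543 + 39590) = √(40 + √110/5)/27047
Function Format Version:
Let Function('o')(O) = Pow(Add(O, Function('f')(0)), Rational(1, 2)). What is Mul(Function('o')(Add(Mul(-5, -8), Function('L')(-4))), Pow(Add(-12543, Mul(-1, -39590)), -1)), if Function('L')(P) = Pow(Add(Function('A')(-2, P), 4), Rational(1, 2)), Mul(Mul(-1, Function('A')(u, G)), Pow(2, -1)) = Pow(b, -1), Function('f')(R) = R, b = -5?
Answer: Mul(Rational(1, 135235), Pow(Add(1000, Mul(5, Pow(110, Rational(1, 2)))), Rational(1, 2))) ≈ 0.00023989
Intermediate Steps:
Function('A')(u, G) = Rational(2, 5) (Function('A')(u, G) = Mul(-2, Pow(-5, -1)) = Mul(-2, Rational(-1, 5)) = Rational(2, 5))
Function('L')(P) = Mul(Rational(1, 5), Pow(110, Rational(1, 2))) (Function('L')(P) = Pow(Add(Rational(2, 5), 4), Rational(1, 2)) = Pow(Rational(22, 5), Rational(1, 2)) = Mul(Rational(1, 5), Pow(110, Rational(1, 2))))
Function('o')(O) = Pow(O, Rational(1, 2)) (Function('o')(O) = Pow(Add(O, 0), Rational(1, 2)) = Pow(O, Rational(1, 2)))
Mul(Function('o')(Add(Mul(-5, -8), Function('L')(-4))), Pow(Add(-12543, Mul(-1, -39590)), -1)) = Mul(Pow(Add(Mul(-5, -8), Mul(Rational(1, 5), Pow(110, Rational(1, 2)))), Rational(1, 2)), Pow(Add(-12543, Mul(-1, -39590)), -1)) = Mul(Pow(Add(40, Mul(Rational(1, 5), Pow(110, Rational(1, 2)))), Rational(1, 2)), Pow(Add(-12543, 39590), -1)) = Mul(Pow(Add(40, Mul(Rational(1, 5), Pow(110, Rational(1, 2)))), Rational(1, 2)), Pow(27047, -1)) = Mul(Pow(Add(40, Mul(Rational(1, 5), Pow(110, Rational(1, 2)))), Rational(1, 2)), Rational(1, 27047)) = Mul(Rational(1, 27047), Pow(Add(40, Mul(Rational(1, 5), Pow(110, Rational(1, 2)))), Rational(1, 2)))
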